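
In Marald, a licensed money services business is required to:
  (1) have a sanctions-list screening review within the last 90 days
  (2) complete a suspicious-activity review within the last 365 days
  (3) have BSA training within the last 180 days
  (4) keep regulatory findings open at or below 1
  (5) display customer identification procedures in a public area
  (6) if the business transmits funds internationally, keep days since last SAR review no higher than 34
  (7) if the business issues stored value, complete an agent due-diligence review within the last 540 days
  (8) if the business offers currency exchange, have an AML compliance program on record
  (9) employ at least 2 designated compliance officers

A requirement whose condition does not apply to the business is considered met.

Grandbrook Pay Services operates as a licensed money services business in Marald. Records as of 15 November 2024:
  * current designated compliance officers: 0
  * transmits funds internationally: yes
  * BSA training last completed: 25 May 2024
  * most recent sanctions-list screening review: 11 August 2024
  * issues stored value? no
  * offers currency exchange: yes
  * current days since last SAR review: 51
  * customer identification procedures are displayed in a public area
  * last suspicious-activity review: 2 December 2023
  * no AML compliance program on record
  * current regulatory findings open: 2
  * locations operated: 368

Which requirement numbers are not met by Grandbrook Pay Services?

1, 4, 6, 8, 9

1. sanctions-list screening review 96 days ago vs limit 90 → not met
2. suspicious-activity review 349 days ago vs limit 365 → met
3. BSA training 174 days ago vs limit 180 → met
4. regulatory findings open 2 > 1 → not met
5. customer identification procedures present → met
6. condition 'transmits funds internationally' holds; days since last SAR review 51 > 34 → not met
7. condition 'issues stored value' does not hold → requirement n/a → met
8. condition 'offers currency exchange' holds; AML compliance program absent → not met
9. designated compliance officers 0 < 2 → not met
Not met: 1, 4, 6, 8, 9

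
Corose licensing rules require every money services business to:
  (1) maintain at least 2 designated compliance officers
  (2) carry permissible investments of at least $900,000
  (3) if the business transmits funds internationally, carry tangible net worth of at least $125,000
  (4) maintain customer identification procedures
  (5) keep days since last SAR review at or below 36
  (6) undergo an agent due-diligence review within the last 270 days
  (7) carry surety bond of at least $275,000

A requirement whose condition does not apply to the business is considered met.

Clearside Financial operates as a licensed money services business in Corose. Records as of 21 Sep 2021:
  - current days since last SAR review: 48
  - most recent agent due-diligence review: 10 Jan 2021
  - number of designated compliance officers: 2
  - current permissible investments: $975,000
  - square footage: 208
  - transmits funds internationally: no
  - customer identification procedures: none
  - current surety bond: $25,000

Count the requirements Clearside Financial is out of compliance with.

3

1. designated compliance officers 2 ≥ 2 → met
2. permissible investments $975,000 ≥ $900,000 → met
3. condition 'transmits funds internationally' does not hold → requirement n/a → met
4. customer identification procedures absent → not met
5. days since last SAR review 48 > 36 → not met
6. agent due-diligence review 254 days ago vs limit 270 → met
7. surety bond $25,000 < $275,000 → not met
Not met: 3 of 7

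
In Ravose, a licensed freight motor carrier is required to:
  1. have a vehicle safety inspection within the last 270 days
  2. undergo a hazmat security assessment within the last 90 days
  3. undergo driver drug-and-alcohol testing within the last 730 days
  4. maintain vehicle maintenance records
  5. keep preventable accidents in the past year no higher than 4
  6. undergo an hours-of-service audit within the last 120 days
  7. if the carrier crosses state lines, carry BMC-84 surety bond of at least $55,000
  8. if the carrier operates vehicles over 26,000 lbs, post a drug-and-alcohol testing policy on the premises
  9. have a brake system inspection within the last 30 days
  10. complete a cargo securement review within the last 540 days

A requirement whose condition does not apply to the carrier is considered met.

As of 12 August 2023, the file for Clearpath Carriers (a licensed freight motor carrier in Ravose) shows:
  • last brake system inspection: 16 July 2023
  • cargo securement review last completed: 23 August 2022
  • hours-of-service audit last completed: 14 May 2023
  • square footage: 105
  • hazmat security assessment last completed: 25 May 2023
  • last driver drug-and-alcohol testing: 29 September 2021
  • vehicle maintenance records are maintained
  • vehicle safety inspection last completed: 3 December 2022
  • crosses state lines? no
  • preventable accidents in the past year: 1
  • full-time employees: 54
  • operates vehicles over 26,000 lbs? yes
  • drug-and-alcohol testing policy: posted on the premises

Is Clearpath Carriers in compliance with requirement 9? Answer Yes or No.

Yes

9. brake system inspection 27 days ago vs limit 30 → met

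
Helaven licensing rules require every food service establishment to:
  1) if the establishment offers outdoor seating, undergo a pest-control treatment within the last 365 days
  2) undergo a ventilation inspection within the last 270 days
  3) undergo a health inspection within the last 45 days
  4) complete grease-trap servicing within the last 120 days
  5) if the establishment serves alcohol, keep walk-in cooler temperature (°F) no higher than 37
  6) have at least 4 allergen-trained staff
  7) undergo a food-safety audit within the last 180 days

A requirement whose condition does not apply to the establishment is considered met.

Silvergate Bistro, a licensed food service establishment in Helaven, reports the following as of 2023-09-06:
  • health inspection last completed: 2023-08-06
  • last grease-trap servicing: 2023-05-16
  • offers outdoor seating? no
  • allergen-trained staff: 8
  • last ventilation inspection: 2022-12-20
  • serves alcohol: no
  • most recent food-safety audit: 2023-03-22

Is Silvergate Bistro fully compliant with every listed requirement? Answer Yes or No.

1. condition 'offers outdoor seating' does not hold → requirement n/a → met
2. ventilation inspection 260 days ago vs limit 270 → met
3. health inspection 31 days ago vs limit 45 → met
4. grease-trap servicing 113 days ago vs limit 120 → met
5. condition 'serves alcohol' does not hold → requirement n/a → met
6. allergen-trained staff 8 ≥ 4 → met
7. food-safety audit 168 days ago vs limit 180 → met
All met.

Yes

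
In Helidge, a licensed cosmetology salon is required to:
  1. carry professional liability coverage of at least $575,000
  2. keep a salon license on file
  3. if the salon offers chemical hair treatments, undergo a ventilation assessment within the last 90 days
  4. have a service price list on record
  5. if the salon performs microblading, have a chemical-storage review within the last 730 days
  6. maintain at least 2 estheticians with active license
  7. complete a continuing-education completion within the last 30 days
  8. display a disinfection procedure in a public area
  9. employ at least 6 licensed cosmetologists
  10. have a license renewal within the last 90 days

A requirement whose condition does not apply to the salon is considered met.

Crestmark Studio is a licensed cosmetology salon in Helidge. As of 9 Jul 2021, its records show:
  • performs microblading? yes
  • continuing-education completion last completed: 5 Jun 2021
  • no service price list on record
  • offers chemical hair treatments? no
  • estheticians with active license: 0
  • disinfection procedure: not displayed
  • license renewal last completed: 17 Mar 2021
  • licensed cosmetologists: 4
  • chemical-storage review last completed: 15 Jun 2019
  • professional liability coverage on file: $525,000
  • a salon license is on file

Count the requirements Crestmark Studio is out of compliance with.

8

1. professional liability coverage $525,000 < $575,000 → not met
2. salon license present → met
3. condition 'offers chemical hair treatments' does not hold → requirement n/a → met
4. service price list absent → not met
5. condition 'performs microblading' holds; chemical-storage review 755 days ago vs limit 730 → not met
6. estheticians with active license 0 < 2 → not met
7. continuing-education completion 34 days ago vs limit 30 → not met
8. disinfection procedure absent → not met
9. licensed cosmetologists 4 < 6 → not met
10. license renewal 114 days ago vs limit 90 → not met
Not met: 8 of 10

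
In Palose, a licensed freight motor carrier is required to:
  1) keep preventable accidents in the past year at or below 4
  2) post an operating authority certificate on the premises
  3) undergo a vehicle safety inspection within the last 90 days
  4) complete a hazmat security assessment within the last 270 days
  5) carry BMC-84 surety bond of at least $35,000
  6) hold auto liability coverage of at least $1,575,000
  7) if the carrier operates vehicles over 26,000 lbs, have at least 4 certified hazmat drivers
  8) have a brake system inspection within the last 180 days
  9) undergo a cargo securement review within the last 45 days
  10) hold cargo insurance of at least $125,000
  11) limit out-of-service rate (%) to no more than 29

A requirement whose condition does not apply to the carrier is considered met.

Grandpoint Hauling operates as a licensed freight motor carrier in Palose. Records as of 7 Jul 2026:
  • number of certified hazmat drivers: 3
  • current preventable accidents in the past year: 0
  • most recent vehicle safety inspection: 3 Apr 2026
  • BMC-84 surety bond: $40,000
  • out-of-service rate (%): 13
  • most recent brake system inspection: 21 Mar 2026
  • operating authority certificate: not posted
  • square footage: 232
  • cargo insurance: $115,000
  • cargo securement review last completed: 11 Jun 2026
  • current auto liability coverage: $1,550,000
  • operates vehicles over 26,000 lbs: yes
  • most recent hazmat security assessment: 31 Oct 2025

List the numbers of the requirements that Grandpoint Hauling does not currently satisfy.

2, 3, 6, 7, 10

1. preventable accidents in the past year 0 ≤ 4 → met
2. operating authority certificate absent → not met
3. vehicle safety inspection 95 days ago vs limit 90 → not met
4. hazmat security assessment 249 days ago vs limit 270 → met
5. BMC-84 surety bond $40,000 ≥ $35,000 → met
6. auto liability coverage $1,550,000 < $1,575,000 → not met
7. condition 'operates vehicles over 26,000 lbs' holds; certified hazmat drivers 3 < 4 → not met
8. brake system inspection 108 days ago vs limit 180 → met
9. cargo securement review 26 days ago vs limit 45 → met
10. cargo insurance $115,000 < $125,000 → not met
11. out-of-service rate (%) 13 ≤ 29 → met
Not met: 2, 3, 6, 7, 10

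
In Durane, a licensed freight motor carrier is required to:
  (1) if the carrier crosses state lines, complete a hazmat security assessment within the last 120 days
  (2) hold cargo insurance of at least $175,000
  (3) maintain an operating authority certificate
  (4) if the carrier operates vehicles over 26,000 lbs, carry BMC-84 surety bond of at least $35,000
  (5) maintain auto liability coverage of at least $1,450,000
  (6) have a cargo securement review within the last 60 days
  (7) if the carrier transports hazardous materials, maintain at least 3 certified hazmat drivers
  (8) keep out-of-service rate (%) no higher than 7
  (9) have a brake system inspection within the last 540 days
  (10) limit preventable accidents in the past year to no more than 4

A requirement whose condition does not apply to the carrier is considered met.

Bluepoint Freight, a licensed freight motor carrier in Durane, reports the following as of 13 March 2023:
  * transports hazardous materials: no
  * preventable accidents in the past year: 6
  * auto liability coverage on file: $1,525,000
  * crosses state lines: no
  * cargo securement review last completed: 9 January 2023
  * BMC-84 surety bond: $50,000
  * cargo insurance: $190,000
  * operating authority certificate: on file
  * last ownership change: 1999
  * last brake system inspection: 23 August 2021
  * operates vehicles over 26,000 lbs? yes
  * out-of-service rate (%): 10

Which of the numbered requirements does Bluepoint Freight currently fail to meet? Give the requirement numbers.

6, 8, 9, 10

1. condition 'crosses state lines' does not hold → requirement n/a → met
2. cargo insurance $190,000 ≥ $175,000 → met
3. operating authority certificate present → met
4. condition 'operates vehicles over 26,000 lbs' holds; BMC-84 surety bond $50,000 ≥ $35,000 → met
5. auto liability coverage $1,525,000 ≥ $1,450,000 → met
6. cargo securement review 63 days ago vs limit 60 → not met
7. condition 'transports hazardous materials' does not hold → requirement n/a → met
8. out-of-service rate (%) 10 > 7 → not met
9. brake system inspection 567 days ago vs limit 540 → not met
10. preventable accidents in the past year 6 > 4 → not met
Not met: 6, 8, 9, 10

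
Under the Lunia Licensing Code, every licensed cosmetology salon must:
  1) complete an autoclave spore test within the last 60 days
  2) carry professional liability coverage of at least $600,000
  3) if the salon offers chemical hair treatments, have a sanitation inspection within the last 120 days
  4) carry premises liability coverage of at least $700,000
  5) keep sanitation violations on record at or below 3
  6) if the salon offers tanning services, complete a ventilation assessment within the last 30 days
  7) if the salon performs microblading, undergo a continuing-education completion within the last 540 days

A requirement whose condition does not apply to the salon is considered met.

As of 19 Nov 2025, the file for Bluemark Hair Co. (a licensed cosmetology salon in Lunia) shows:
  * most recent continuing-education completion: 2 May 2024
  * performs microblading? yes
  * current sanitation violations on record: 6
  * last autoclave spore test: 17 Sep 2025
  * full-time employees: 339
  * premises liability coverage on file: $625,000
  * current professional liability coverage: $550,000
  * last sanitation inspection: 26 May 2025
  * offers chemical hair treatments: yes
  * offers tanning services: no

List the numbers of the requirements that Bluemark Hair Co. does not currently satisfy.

1. autoclave spore test 63 days ago vs limit 60 → not met
2. professional liability coverage $550,000 < $600,000 → not met
3. condition 'offers chemical hair treatments' holds; sanitation inspection 177 days ago vs limit 120 → not met
4. premises liability coverage $625,000 < $700,000 → not met
5. sanitation violations on record 6 > 3 → not met
6. condition 'offers tanning services' does not hold → requirement n/a → met
7. condition 'performs microblading' holds; continuing-education completion 566 days ago vs limit 540 → not met
Not met: 1, 2, 3, 4, 5, 7

1, 2, 3, 4, 5, 7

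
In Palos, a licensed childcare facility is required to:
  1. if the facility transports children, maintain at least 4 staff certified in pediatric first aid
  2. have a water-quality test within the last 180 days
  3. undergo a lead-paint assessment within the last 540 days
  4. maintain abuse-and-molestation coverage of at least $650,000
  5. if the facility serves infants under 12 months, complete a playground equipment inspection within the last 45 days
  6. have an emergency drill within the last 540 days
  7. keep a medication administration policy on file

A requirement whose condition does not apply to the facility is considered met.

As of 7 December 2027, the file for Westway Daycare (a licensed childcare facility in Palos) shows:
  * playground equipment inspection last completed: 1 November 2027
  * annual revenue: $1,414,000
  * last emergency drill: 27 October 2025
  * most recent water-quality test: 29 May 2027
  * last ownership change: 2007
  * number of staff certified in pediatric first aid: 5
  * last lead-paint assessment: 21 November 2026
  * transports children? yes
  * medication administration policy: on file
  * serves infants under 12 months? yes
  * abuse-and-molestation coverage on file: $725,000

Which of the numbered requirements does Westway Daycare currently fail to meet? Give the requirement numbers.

2, 6

1. condition 'transports children' holds; staff certified in pediatric first aid 5 ≥ 4 → met
2. water-quality test 192 days ago vs limit 180 → not met
3. lead-paint assessment 381 days ago vs limit 540 → met
4. abuse-and-molestation coverage $725,000 ≥ $650,000 → met
5. condition 'serves infants under 12 months' holds; playground equipment inspection 36 days ago vs limit 45 → met
6. emergency drill 771 days ago vs limit 540 → not met
7. medication administration policy present → met
Not met: 2, 6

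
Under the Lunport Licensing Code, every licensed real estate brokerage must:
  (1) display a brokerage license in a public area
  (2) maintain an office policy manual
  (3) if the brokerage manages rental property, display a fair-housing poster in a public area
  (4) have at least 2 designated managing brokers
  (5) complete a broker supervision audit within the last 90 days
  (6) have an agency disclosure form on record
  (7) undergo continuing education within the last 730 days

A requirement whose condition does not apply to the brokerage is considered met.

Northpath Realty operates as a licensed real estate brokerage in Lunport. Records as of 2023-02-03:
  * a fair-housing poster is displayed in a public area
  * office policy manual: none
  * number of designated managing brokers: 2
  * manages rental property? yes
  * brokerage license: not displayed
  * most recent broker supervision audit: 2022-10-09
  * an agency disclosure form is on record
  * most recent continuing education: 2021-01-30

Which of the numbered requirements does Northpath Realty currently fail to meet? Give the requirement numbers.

1. brokerage license absent → not met
2. office policy manual absent → not met
3. condition 'manages rental property' holds; fair-housing poster present → met
4. designated managing brokers 2 ≥ 2 → met
5. broker supervision audit 117 days ago vs limit 90 → not met
6. agency disclosure form present → met
7. continuing education 734 days ago vs limit 730 → not met
Not met: 1, 2, 5, 7

1, 2, 5, 7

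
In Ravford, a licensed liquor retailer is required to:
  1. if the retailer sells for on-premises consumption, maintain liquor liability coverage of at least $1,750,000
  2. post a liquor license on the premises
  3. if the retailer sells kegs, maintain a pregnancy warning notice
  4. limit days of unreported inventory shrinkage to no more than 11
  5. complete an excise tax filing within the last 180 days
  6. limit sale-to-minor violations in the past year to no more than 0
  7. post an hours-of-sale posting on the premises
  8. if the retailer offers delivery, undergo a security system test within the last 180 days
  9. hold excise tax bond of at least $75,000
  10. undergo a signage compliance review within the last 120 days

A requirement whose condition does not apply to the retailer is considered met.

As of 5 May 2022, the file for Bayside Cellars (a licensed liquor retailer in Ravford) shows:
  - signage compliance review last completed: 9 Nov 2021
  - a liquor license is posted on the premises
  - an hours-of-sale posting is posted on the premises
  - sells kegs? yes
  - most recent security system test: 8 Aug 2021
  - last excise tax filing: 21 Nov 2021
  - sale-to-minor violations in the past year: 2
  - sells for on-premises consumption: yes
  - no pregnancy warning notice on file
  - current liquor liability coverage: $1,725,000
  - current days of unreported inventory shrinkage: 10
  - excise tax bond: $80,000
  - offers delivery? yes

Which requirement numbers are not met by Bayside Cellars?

1. condition 'sells for on-premises consumption' holds; liquor liability coverage $1,725,000 < $1,750,000 → not met
2. liquor license present → met
3. condition 'sells kegs' holds; pregnancy warning notice absent → not met
4. days of unreported inventory shrinkage 10 ≤ 11 → met
5. excise tax filing 165 days ago vs limit 180 → met
6. sale-to-minor violations in the past year 2 > 0 → not met
7. hours-of-sale posting present → met
8. condition 'offers delivery' holds; security system test 270 days ago vs limit 180 → not met
9. excise tax bond $80,000 ≥ $75,000 → met
10. signage compliance review 177 days ago vs limit 120 → not met
Not met: 1, 3, 6, 8, 10

1, 3, 6, 8, 10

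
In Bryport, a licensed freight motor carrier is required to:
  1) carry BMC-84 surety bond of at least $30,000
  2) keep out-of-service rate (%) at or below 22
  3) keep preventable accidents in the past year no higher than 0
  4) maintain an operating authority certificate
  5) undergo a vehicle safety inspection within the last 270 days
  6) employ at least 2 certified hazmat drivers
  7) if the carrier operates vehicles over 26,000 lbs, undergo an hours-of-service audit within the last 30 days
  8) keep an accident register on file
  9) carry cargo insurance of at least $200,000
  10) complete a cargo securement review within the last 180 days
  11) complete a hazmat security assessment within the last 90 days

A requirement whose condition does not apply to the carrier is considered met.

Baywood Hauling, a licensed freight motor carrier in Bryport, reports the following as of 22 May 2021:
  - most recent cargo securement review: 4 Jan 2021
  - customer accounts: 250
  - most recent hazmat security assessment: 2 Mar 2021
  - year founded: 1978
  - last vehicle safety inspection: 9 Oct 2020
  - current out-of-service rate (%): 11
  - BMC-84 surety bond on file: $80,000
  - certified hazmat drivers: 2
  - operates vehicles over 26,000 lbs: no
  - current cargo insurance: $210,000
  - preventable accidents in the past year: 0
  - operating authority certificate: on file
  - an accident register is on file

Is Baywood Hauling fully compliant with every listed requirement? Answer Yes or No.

1. BMC-84 surety bond $80,000 ≥ $30,000 → met
2. out-of-service rate (%) 11 ≤ 22 → met
3. preventable accidents in the past year 0 ≤ 0 → met
4. operating authority certificate present → met
5. vehicle safety inspection 225 days ago vs limit 270 → met
6. certified hazmat drivers 2 ≥ 2 → met
7. condition 'operates vehicles over 26,000 lbs' does not hold → requirement n/a → met
8. accident register present → met
9. cargo insurance $210,000 ≥ $200,000 → met
10. cargo securement review 138 days ago vs limit 180 → met
11. hazmat security assessment 81 days ago vs limit 90 → met
All met.

Yes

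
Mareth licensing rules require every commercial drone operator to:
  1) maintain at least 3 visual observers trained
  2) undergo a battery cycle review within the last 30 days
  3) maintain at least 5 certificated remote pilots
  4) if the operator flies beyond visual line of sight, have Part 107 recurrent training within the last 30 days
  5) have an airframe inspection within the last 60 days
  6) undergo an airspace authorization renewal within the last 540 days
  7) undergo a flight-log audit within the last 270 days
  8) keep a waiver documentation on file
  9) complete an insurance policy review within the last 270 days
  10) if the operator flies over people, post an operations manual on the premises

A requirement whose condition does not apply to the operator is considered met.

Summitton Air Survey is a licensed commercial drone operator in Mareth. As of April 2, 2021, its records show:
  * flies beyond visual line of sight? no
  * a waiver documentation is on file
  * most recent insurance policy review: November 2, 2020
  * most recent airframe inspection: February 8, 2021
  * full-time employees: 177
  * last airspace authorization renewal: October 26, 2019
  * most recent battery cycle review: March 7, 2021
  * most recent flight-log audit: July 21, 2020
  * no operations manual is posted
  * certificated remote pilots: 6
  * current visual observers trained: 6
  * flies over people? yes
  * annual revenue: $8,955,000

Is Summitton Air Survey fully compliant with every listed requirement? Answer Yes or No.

1. visual observers trained 6 ≥ 3 → met
2. battery cycle review 26 days ago vs limit 30 → met
3. certificated remote pilots 6 ≥ 5 → met
4. condition 'flies beyond visual line of sight' does not hold → requirement n/a → met
5. airframe inspection 53 days ago vs limit 60 → met
6. airspace authorization renewal 524 days ago vs limit 540 → met
7. flight-log audit 255 days ago vs limit 270 → met
8. waiver documentation present → met
9. insurance policy review 151 days ago vs limit 270 → met
10. condition 'flies over people' holds; operations manual absent → not met
Not met: 10

No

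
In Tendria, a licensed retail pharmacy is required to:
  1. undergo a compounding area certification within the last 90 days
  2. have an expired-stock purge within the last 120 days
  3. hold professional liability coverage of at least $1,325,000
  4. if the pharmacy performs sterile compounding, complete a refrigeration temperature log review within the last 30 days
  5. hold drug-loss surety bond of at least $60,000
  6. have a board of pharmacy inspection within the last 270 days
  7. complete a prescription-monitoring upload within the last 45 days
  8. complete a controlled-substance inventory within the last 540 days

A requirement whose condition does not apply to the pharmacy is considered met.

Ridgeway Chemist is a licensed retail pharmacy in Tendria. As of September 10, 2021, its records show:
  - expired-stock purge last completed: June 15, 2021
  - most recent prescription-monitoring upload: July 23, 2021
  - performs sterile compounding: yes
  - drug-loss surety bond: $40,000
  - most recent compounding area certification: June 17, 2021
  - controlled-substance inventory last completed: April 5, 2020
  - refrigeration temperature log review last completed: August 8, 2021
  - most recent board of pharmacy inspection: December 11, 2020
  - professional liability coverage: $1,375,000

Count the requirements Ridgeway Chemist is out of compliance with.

4

1. compounding area certification 85 days ago vs limit 90 → met
2. expired-stock purge 87 days ago vs limit 120 → met
3. professional liability coverage $1,375,000 ≥ $1,325,000 → met
4. condition 'performs sterile compounding' holds; refrigeration temperature log review 33 days ago vs limit 30 → not met
5. drug-loss surety bond $40,000 < $60,000 → not met
6. board of pharmacy inspection 273 days ago vs limit 270 → not met
7. prescription-monitoring upload 49 days ago vs limit 45 → not met
8. controlled-substance inventory 523 days ago vs limit 540 → met
Not met: 4 of 8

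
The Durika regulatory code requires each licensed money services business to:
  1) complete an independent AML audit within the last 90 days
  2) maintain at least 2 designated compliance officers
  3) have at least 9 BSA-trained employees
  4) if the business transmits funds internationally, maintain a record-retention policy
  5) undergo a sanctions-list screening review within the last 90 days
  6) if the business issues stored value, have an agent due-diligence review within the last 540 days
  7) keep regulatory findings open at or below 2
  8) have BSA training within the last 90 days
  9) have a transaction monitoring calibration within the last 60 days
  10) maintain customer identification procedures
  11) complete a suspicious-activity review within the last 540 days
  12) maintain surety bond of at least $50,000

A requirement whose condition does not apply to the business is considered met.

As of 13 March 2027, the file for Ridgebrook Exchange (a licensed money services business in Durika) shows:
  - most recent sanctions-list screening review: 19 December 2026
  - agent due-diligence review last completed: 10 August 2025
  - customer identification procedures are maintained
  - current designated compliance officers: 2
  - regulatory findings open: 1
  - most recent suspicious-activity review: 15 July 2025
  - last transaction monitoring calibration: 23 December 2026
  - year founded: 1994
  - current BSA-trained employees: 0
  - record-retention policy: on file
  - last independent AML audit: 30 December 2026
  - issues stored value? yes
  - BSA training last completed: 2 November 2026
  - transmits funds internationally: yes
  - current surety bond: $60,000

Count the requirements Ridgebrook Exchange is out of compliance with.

5

1. independent AML audit 73 days ago vs limit 90 → met
2. designated compliance officers 2 ≥ 2 → met
3. BSA-trained employees 0 < 9 → not met
4. condition 'transmits funds internationally' holds; record-retention policy present → met
5. sanctions-list screening review 84 days ago vs limit 90 → met
6. condition 'issues stored value' holds; agent due-diligence review 580 days ago vs limit 540 → not met
7. regulatory findings open 1 ≤ 2 → met
8. BSA training 131 days ago vs limit 90 → not met
9. transaction monitoring calibration 80 days ago vs limit 60 → not met
10. customer identification procedures present → met
11. suspicious-activity review 606 days ago vs limit 540 → not met
12. surety bond $60,000 ≥ $50,000 → met
Not met: 5 of 12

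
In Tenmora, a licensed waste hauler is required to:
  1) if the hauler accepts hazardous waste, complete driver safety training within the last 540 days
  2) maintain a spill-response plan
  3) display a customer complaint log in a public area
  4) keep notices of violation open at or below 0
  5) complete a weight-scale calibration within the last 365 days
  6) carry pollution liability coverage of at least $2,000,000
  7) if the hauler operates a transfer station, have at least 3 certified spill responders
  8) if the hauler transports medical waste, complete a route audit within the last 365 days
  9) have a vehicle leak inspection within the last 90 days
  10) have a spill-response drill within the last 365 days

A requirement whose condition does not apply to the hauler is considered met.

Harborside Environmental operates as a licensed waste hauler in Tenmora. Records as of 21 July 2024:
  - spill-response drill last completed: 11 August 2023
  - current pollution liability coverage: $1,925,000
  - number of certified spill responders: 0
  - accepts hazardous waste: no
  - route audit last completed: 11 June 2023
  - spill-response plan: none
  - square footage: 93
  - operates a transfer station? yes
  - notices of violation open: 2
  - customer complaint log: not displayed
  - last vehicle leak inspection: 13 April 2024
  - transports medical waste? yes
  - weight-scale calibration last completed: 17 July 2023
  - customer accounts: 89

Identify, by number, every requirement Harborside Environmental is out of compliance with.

1. condition 'accepts hazardous waste' does not hold → requirement n/a → met
2. spill-response plan absent → not met
3. customer complaint log absent → not met
4. notices of violation open 2 > 0 → not met
5. weight-scale calibration 370 days ago vs limit 365 → not met
6. pollution liability coverage $1,925,000 < $2,000,000 → not met
7. condition 'operates a transfer station' holds; certified spill responders 0 < 3 → not met
8. condition 'transports medical waste' holds; route audit 406 days ago vs limit 365 → not met
9. vehicle leak inspection 99 days ago vs limit 90 → not met
10. spill-response drill 345 days ago vs limit 365 → met
Not met: 2, 3, 4, 5, 6, 7, 8, 9

2, 3, 4, 5, 6, 7, 8, 9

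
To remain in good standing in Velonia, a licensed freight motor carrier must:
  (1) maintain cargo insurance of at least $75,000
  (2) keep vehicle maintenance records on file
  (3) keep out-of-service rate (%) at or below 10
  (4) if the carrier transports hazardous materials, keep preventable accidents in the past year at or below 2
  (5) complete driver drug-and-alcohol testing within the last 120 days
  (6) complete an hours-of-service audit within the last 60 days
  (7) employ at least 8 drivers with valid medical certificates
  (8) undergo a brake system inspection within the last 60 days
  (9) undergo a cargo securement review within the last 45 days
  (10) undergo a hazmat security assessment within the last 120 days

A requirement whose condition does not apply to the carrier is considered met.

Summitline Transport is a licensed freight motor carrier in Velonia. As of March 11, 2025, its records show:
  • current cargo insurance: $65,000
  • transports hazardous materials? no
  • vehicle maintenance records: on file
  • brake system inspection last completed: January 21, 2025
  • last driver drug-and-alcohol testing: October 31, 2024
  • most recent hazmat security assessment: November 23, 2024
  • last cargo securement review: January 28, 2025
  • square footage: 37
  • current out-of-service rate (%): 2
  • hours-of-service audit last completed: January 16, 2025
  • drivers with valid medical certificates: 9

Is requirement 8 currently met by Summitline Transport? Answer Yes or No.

Yes

8. brake system inspection 49 days ago vs limit 60 → met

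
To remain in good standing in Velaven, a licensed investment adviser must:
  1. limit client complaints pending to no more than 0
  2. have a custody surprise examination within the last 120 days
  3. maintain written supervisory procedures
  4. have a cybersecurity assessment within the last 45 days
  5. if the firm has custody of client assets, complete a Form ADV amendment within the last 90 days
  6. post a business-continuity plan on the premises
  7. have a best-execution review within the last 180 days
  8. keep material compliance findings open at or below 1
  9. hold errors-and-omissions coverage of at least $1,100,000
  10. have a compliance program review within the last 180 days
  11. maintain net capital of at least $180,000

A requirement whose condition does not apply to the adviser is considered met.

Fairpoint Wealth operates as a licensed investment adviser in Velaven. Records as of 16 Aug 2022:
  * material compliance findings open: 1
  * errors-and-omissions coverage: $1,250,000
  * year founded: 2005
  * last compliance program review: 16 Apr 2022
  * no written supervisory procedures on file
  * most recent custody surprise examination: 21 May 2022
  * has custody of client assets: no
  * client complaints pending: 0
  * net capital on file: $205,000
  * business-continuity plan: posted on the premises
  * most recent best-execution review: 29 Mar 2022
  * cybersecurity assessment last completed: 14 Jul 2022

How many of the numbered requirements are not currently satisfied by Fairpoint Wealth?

1. client complaints pending 0 ≤ 0 → met
2. custody surprise examination 87 days ago vs limit 120 → met
3. written supervisory procedures absent → not met
4. cybersecurity assessment 33 days ago vs limit 45 → met
5. condition 'has custody of client assets' does not hold → requirement n/a → met
6. business-continuity plan present → met
7. best-execution review 140 days ago vs limit 180 → met
8. material compliance findings open 1 ≤ 1 → met
9. errors-and-omissions coverage $1,250,000 ≥ $1,100,000 → met
10. compliance program review 122 days ago vs limit 180 → met
11. net capital $205,000 ≥ $180,000 → met
Not met: 1 of 11

1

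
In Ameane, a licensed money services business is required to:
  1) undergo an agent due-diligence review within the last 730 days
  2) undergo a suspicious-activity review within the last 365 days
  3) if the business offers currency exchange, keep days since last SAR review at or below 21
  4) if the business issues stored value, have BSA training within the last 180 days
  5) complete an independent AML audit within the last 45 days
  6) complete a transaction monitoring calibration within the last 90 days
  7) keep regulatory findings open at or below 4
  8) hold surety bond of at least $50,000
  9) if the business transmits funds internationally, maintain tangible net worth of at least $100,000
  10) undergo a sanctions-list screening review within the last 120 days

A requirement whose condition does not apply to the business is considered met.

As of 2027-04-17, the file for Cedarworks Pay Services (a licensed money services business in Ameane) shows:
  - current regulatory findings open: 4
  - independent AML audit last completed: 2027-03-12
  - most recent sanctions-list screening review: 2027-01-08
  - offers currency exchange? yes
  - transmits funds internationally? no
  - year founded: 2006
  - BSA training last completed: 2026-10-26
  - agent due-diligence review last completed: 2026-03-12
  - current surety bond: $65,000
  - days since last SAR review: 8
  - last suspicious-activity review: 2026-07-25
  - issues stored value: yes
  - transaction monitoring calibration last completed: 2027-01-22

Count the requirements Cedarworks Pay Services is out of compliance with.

1. agent due-diligence review 401 days ago vs limit 730 → met
2. suspicious-activity review 266 days ago vs limit 365 → met
3. condition 'offers currency exchange' holds; days since last SAR review 8 ≤ 21 → met
4. condition 'issues stored value' holds; BSA training 173 days ago vs limit 180 → met
5. independent AML audit 36 days ago vs limit 45 → met
6. transaction monitoring calibration 85 days ago vs limit 90 → met
7. regulatory findings open 4 ≤ 4 → met
8. surety bond $65,000 ≥ $50,000 → met
9. condition 'transmits funds internationally' does not hold → requirement n/a → met
10. sanctions-list screening review 99 days ago vs limit 120 → met
Not met: 0 of 10

0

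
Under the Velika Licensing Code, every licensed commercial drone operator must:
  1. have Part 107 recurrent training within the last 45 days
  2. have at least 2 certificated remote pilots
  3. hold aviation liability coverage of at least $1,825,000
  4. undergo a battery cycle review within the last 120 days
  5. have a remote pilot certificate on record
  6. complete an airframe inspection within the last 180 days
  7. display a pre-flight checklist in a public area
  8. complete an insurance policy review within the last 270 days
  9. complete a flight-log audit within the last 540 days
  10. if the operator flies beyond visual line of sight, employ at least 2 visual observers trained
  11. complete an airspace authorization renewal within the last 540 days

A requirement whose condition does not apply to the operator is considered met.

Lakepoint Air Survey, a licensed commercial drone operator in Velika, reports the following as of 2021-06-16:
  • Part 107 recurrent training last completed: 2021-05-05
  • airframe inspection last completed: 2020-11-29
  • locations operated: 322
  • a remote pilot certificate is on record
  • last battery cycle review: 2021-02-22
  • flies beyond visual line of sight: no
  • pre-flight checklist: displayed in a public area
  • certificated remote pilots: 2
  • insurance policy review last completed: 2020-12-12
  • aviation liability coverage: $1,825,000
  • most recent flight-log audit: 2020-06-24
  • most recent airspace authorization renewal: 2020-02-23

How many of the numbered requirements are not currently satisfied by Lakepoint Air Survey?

1

1. Part 107 recurrent training 42 days ago vs limit 45 → met
2. certificated remote pilots 2 ≥ 2 → met
3. aviation liability coverage $1,825,000 ≥ $1,825,000 → met
4. battery cycle review 114 days ago vs limit 120 → met
5. remote pilot certificate present → met
6. airframe inspection 199 days ago vs limit 180 → not met
7. pre-flight checklist present → met
8. insurance policy review 186 days ago vs limit 270 → met
9. flight-log audit 357 days ago vs limit 540 → met
10. condition 'flies beyond visual line of sight' does not hold → requirement n/a → met
11. airspace authorization renewal 479 days ago vs limit 540 → met
Not met: 1 of 11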